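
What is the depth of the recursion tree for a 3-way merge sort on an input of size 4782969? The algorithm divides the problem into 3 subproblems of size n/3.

For divide and conquer with division factor 3:

Problem sizes at each level:
Level 0: 4782969
Level 1: 1594323
Level 2: 531441
Level 3: 177147
Level 4: 59049
Level 5: 19683
Level 6: 6561
Level 7: 2187
Level 8: 729
Level 9: 243
Level 10: 81
Level 11: 27
Level 12: 9
Level 13: 3
Level 14: 1

The root is level 0 and the size-1 base case is level 14 (the tree spans levels 0 through 14, i.e. 15 levels counting the root), so the depth is the number of divisions: log_3(4782969) = 14

The recursion tree depth is log_3(4782969) = 14. At each level, the problem size is divided by 3, so it takes 14 divisions to reduce to a base case of size 1. The algorithm makes 3 recursive calls at each level.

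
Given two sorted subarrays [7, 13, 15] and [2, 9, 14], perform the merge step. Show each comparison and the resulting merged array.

Merging process:

Compare 7 vs 2: take 2 from right. Merged: [2]
Compare 7 vs 9: take 7 from left. Merged: [2, 7]
Compare 13 vs 9: take 9 from right. Merged: [2, 7, 9]
Compare 13 vs 14: take 13 from left. Merged: [2, 7, 9, 13]
Compare 15 vs 14: take 14 from right. Merged: [2, 7, 9, 13, 14]
Append remaining from left: [15]. Merged: [2, 7, 9, 13, 14, 15]

Final merged array: [2, 7, 9, 13, 14, 15]
Total comparisons: 5

The merged array is [2, 7, 9, 13, 14, 15], requiring 5 comparisons. The merge step runs in O(n) time where n is the total number of elements.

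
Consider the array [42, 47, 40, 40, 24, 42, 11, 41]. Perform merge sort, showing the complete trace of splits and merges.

Merge sort trace:

Split: [42, 47, 40, 40, 24, 42, 11, 41] -> [42, 47, 40, 40] and [24, 42, 11, 41]
  Split: [42, 47, 40, 40] -> [42, 47] and [40, 40]
    Split: [42, 47] -> [42] and [47]
    Merge: [42] + [47] -> [42, 47]
    Split: [40, 40] -> [40] and [40]
    Merge: [40] + [40] -> [40, 40]
  Merge: [42, 47] + [40, 40] -> [40, 40, 42, 47]
  Split: [24, 42, 11, 41] -> [24, 42] and [11, 41]
    Split: [24, 42] -> [24] and [42]
    Merge: [24] + [42] -> [24, 42]
    Split: [11, 41] -> [11] and [41]
    Merge: [11] + [41] -> [11, 41]
  Merge: [24, 42] + [11, 41] -> [11, 24, 41, 42]
Merge: [40, 40, 42, 47] + [11, 24, 41, 42] -> [11, 24, 40, 40, 41, 42, 42, 47]

Final sorted array: [11, 24, 40, 40, 41, 42, 42, 47]

The merge sort proceeds by recursively splitting the array and merging sorted halves.
After all merges, the sorted array is [11, 24, 40, 40, 41, 42, 42, 47].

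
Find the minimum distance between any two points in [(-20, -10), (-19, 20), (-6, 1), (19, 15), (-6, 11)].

Computing all pairwise distances among 5 points:

d((-20, -10), (-19, 20)) = 30.0167
d((-20, -10), (-6, 1)) = 17.8045
d((-20, -10), (19, 15)) = 46.3249
d((-20, -10), (-6, 11)) = 25.2389
d((-19, 20), (-6, 1)) = 23.0217
d((-19, 20), (19, 15)) = 38.3275
d((-19, 20), (-6, 11)) = 15.8114
d((-6, 1), (19, 15)) = 28.6531
d((-6, 1), (-6, 11)) = 10.0 <-- minimum
d((19, 15), (-6, 11)) = 25.318

Closest pair: (-6, 1) and (-6, 11) with distance 10.0

The closest pair is (-6, 1) and (-6, 11) with Euclidean distance 10.0. For 5 points, brute-force pairwise comparison is shown above. For large n, the divide-and-conquer algorithm (sort by x, recurse on halves, check the dividing strip) achieves O(n log n).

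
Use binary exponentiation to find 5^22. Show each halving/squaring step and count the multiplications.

Computing 5^22 by squaring (build up from 5^1; each line after the first costs one multiplication):

5^1 = 5
5^2 = (5^1)^2 = 5^2 = 25
5^4 = (5^2)^2 = 25^2 = 625
5^5 = 5 * 5^4 = 5 * 625 = 3125
5^10 = (5^5)^2 = 3125^2 = 9765625
5^11 = 5 * 5^10 = 5 * 9765625 = 48828125
5^22 = (5^11)^2 = 48828125^2 = 2384185791015625

Result: 2384185791015625
Multiplications needed: 6 (6 lines after 5^1)

5^22 = 2384185791015625. Using exponentiation by squaring, this requires 6 multiplications. The key idea: if the exponent is even, square the half-power; if odd, multiply by the base once.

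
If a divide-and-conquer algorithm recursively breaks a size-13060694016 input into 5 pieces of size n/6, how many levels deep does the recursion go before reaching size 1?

For divide and conquer with division factor 6:

Problem sizes at each level:
Level 0: 13060694016
Level 1: 2176782336
Level 2: 362797056
Level 3: 60466176
Level 4: 10077696
Level 5: 1679616
Level 6: 279936
Level 7: 46656
Level 8: 7776
Level 9: 1296
Level 10: 216
Level 11: 36
Level 12: 6
Level 13: 1

The root is level 0 and the size-1 base case is level 13 (the tree spans levels 0 through 13, i.e. 14 levels counting the root), so the depth is the number of divisions: log_6(13060694016) = 13

The recursion tree depth is log_6(13060694016) = 13. At each level, the problem size is divided by 6, so it takes 13 divisions to reduce to a base case of size 1. The algorithm makes 5 recursive calls at each level.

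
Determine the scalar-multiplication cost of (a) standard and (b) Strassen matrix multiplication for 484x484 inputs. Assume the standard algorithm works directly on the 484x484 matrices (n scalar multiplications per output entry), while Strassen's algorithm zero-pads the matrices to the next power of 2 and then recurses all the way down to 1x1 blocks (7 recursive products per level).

Matrix multiplication for 484x484 matrices:

Strassen's algorithm requires power-of-2 dimensions. Pad 484x484 to 512x512 (next power of 2).

Standard algorithm: 484^3 = 113379904 multiplications
Strassen's algorithm: 7^(log2(512)) = 7^9 = 40353607 multiplications
Savings: 113379904 - 40353607 = 73026297 multiplications

Standard: 113379904 multiplications (484^3). Strassen: 40353607 multiplications (7^9, after padding to 512x512). Strassen reduces 8 recursive multiplications to 7 at each level.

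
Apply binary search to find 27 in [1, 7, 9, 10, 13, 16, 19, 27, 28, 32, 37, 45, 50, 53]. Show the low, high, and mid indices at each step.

Binary search for 27 in [1, 7, 9, 10, 13, 16, 19, 27, 28, 32, 37, 45, 50, 53]:

lo=0, hi=13, mid=6, arr[mid]=19 -> 19 < 27, search right half
lo=7, hi=13, mid=10, arr[mid]=37 -> 37 > 27, search left half
lo=7, hi=9, mid=8, arr[mid]=28 -> 28 > 27, search left half
lo=7, hi=7, mid=7, arr[mid]=27 -> Found target at index 7!

Binary search finds 27 at index 7 after 4 comparisons. The search repeatedly halves the search space by comparing with the middle element.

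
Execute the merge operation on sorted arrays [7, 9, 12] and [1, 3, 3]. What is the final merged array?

Merging process:

Compare 7 vs 1: take 1 from right. Merged: [1]
Compare 7 vs 3: take 3 from right. Merged: [1, 3]
Compare 7 vs 3: take 3 from right. Merged: [1, 3, 3]
Append remaining from left: [7, 9, 12]. Merged: [1, 3, 3, 7, 9, 12]

Final merged array: [1, 3, 3, 7, 9, 12]
Total comparisons: 3

The merged array is [1, 3, 3, 7, 9, 12], requiring 3 comparisons. The merge step runs in O(n) time where n is the total number of elements.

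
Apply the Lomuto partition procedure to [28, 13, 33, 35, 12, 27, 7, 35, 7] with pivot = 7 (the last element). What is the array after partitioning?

Lomuto partition with pivot = 7:

Initial array: [28, 13, 33, 35, 12, 27, 7, 35, 7]

arr[0]=28 > 7: no swap
arr[1]=13 > 7: no swap
arr[2]=33 > 7: no swap
arr[3]=35 > 7: no swap
arr[4]=12 > 7: no swap
arr[5]=27 > 7: no swap
arr[6]=7 <= 7: swap with position 0, array becomes [7, 13, 33, 35, 12, 27, 28, 35, 7]
arr[7]=35 > 7: no swap

Place pivot at position 1: [7, 7, 33, 35, 12, 27, 28, 35, 13]
Pivot position: 1

After partitioning with pivot 7, the array becomes [7, 7, 33, 35, 12, 27, 28, 35, 13]. The pivot is placed at index 1. All elements to the left of the pivot are <= 7, and all elements to the right are > 7.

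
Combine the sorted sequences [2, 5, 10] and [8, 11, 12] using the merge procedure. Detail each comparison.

Merging process:

Compare 2 vs 8: take 2 from left. Merged: [2]
Compare 5 vs 8: take 5 from left. Merged: [2, 5]
Compare 10 vs 8: take 8 from right. Merged: [2, 5, 8]
Compare 10 vs 11: take 10 from left. Merged: [2, 5, 8, 10]
Append remaining from right: [11, 12]. Merged: [2, 5, 8, 10, 11, 12]

Final merged array: [2, 5, 8, 10, 11, 12]
Total comparisons: 4

The merged array is [2, 5, 8, 10, 11, 12], requiring 4 comparisons. The merge step runs in O(n) time where n is the total number of elements.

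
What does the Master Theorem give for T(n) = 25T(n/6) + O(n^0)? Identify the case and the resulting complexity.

Master Theorem for T(n) = 25T(n/6) + O(n^0):

a = 25, b = 6, c = 0
log_b(a) = log_6(25) = 1.7965

Case 1: c = 0 < log_6(25) = 1.7965
T(n) = O(n^(log_6 25))

For T(n) = 25T(n/6) + O(n^0): log_6(25) = 1.7965. This is Case 1 of the Master Theorem (c < log_b(a), work dominated by leaves), giving O(n^(log_6 25)).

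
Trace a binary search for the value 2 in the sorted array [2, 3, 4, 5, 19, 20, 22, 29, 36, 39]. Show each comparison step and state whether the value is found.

Binary search for 2 in [2, 3, 4, 5, 19, 20, 22, 29, 36, 39]:

lo=0, hi=9, mid=4, arr[mid]=19 -> 19 > 2, search left half
lo=0, hi=3, mid=1, arr[mid]=3 -> 3 > 2, search left half
lo=0, hi=0, mid=0, arr[mid]=2 -> Found target at index 0!

Binary search finds 2 at index 0 after 3 comparisons. The search repeatedly halves the search space by comparing with the middle element.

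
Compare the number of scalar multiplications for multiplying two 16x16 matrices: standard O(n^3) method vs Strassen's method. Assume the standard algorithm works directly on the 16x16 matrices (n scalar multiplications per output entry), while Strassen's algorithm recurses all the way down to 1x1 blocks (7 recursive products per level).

Matrix multiplication for 16x16 matrices:

Standard algorithm: 16^3 = 4096 multiplications
Strassen's algorithm: 7^(log2(16)) = 7^4 = 2401 multiplications
Savings: 4096 - 2401 = 1695 multiplications

Standard: 4096 multiplications (16^3). Strassen: 2401 multiplications (7^4). Strassen reduces 8 recursive multiplications to 7 at each level.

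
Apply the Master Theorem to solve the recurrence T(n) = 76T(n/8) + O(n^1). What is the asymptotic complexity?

Master Theorem for T(n) = 76T(n/8) + O(n^1):

a = 76, b = 8, c = 1
log_b(a) = log_8(76) = 2.0826

Case 1: c = 1 < log_8(76) = 2.0826
T(n) = O(n^(log_8 76))

For T(n) = 76T(n/8) + O(n^1): log_8(76) = 2.0826. This is Case 1 of the Master Theorem (c < log_b(a), work dominated by leaves), giving O(n^(log_8 76)).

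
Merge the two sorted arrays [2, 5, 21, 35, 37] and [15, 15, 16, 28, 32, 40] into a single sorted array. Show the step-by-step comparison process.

Merging process:

Compare 2 vs 15: take 2 from left. Merged: [2]
Compare 5 vs 15: take 5 from left. Merged: [2, 5]
Compare 21 vs 15: take 15 from right. Merged: [2, 5, 15]
Compare 21 vs 15: take 15 from right. Merged: [2, 5, 15, 15]
Compare 21 vs 16: take 16 from right. Merged: [2, 5, 15, 15, 16]
Compare 21 vs 28: take 21 from left. Merged: [2, 5, 15, 15, 16, 21]
Compare 35 vs 28: take 28 from right. Merged: [2, 5, 15, 15, 16, 21, 28]
Compare 35 vs 32: take 32 from right. Merged: [2, 5, 15, 15, 16, 21, 28, 32]
Compare 35 vs 40: take 35 from left. Merged: [2, 5, 15, 15, 16, 21, 28, 32, 35]
Compare 37 vs 40: take 37 from left. Merged: [2, 5, 15, 15, 16, 21, 28, 32, 35, 37]
Append remaining from right: [40]. Merged: [2, 5, 15, 15, 16, 21, 28, 32, 35, 37, 40]

Final merged array: [2, 5, 15, 15, 16, 21, 28, 32, 35, 37, 40]
Total comparisons: 10

The merged array is [2, 5, 15, 15, 16, 21, 28, 32, 35, 37, 40], requiring 10 comparisons. The merge step runs in O(n) time where n is the total number of elements.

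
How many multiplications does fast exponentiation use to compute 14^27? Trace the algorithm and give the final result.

Computing 14^27 by squaring (build up from 14^1; each line after the first costs one multiplication):

14^1 = 14
14^2 = (14^1)^2 = 14^2 = 196
14^3 = 14 * 14^2 = 14 * 196 = 2744
14^6 = (14^3)^2 = 2744^2 = 7529536
14^12 = (14^6)^2 = 7529536^2 = 56693912375296
14^13 = 14 * 14^12 = 14 * 56693912375296 = 793714773254144
14^26 = (14^13)^2 = 793714773254144^2 = 629983141281877223603213172736
14^27 = 14 * 14^26 = 14 * 629983141281877223603213172736 = 8819763977946281130444984418304

Result: 8819763977946281130444984418304
Multiplications needed: 7 (7 lines after 14^1)

14^27 = 8819763977946281130444984418304. Using exponentiation by squaring, this requires 7 multiplications. The key idea: if the exponent is even, square the half-power; if odd, multiply by the base once.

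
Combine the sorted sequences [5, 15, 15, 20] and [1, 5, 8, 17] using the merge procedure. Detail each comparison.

Merging process:

Compare 5 vs 1: take 1 from right. Merged: [1]
Compare 5 vs 5: take 5 from left. Merged: [1, 5]
Compare 15 vs 5: take 5 from right. Merged: [1, 5, 5]
Compare 15 vs 8: take 8 from right. Merged: [1, 5, 5, 8]
Compare 15 vs 17: take 15 from left. Merged: [1, 5, 5, 8, 15]
Compare 15 vs 17: take 15 from left. Merged: [1, 5, 5, 8, 15, 15]
Compare 20 vs 17: take 17 from right. Merged: [1, 5, 5, 8, 15, 15, 17]
Append remaining from left: [20]. Merged: [1, 5, 5, 8, 15, 15, 17, 20]

Final merged array: [1, 5, 5, 8, 15, 15, 17, 20]
Total comparisons: 7

The merged array is [1, 5, 5, 8, 15, 15, 17, 20], requiring 7 comparisons. The merge step runs in O(n) time where n is the total number of elements.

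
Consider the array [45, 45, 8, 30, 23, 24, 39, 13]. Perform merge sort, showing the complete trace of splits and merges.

Merge sort trace:

Split: [45, 45, 8, 30, 23, 24, 39, 13] -> [45, 45, 8, 30] and [23, 24, 39, 13]
  Split: [45, 45, 8, 30] -> [45, 45] and [8, 30]
    Split: [45, 45] -> [45] and [45]
    Merge: [45] + [45] -> [45, 45]
    Split: [8, 30] -> [8] and [30]
    Merge: [8] + [30] -> [8, 30]
  Merge: [45, 45] + [8, 30] -> [8, 30, 45, 45]
  Split: [23, 24, 39, 13] -> [23, 24] and [39, 13]
    Split: [23, 24] -> [23] and [24]
    Merge: [23] + [24] -> [23, 24]
    Split: [39, 13] -> [39] and [13]
    Merge: [39] + [13] -> [13, 39]
  Merge: [23, 24] + [13, 39] -> [13, 23, 24, 39]
Merge: [8, 30, 45, 45] + [13, 23, 24, 39] -> [8, 13, 23, 24, 30, 39, 45, 45]

Final sorted array: [8, 13, 23, 24, 30, 39, 45, 45]

The merge sort proceeds by recursively splitting the array and merging sorted halves.
After all merges, the sorted array is [8, 13, 23, 24, 30, 39, 45, 45].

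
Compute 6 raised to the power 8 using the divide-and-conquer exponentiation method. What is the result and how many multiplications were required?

Computing 6^8 by squaring (build up from 6^1; each line after the first costs one multiplication):

6^1 = 6
6^2 = (6^1)^2 = 6^2 = 36
6^4 = (6^2)^2 = 36^2 = 1296
6^8 = (6^4)^2 = 1296^2 = 1679616

Result: 1679616
Multiplications needed: 3 (3 lines after 6^1)

6^8 = 1679616. Using exponentiation by squaring, this requires 3 multiplications. The key idea: if the exponent is even, square the half-power; if odd, multiply by the base once.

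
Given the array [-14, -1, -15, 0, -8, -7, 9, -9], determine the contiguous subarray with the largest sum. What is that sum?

Using Kadane's algorithm on [-14, -1, -15, 0, -8, -7, 9, -9]:

Scanning through the array:
Position 1 (value -1): max_ending_here = -1, max_so_far = -1
Position 2 (value -15): max_ending_here = -15, max_so_far = -1
Position 3 (value 0): max_ending_here = 0, max_so_far = 0
Position 4 (value -8): max_ending_here = -8, max_so_far = 0
Position 5 (value -7): max_ending_here = -7, max_so_far = 0
Position 6 (value 9): max_ending_here = 9, max_so_far = 9
Position 7 (value -9): max_ending_here = 0, max_so_far = 9

Maximum subarray: [9]
Maximum sum: 9

The maximum subarray is [9] with sum 9. This subarray runs from index 6 to index 6.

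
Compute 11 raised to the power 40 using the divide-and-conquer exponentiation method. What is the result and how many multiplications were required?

Computing 11^40 by squaring (build up from 11^1; each line after the first costs one multiplication):

11^1 = 11
11^2 = (11^1)^2 = 11^2 = 121
11^4 = (11^2)^2 = 121^2 = 14641
11^5 = 11 * 11^4 = 11 * 14641 = 161051
11^10 = (11^5)^2 = 161051^2 = 25937424601
11^20 = (11^10)^2 = 25937424601^2 = 672749994932560009201
11^40 = (11^20)^2 = 672749994932560009201^2 = 452592555681759518058893560348969204658401

Result: 452592555681759518058893560348969204658401
Multiplications needed: 6 (6 lines after 11^1)

11^40 = 452592555681759518058893560348969204658401. Using exponentiation by squaring, this requires 6 multiplications. The key idea: if the exponent is even, square the half-power; if odd, multiply by the base once.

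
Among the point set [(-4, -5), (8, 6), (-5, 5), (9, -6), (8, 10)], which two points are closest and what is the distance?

Computing all pairwise distances among 5 points:

d((-4, -5), (8, 6)) = 16.2788
d((-4, -5), (-5, 5)) = 10.0499
d((-4, -5), (9, -6)) = 13.0384
d((-4, -5), (8, 10)) = 19.2094
d((8, 6), (-5, 5)) = 13.0384
d((8, 6), (9, -6)) = 12.0416
d((8, 6), (8, 10)) = 4.0 <-- minimum
d((-5, 5), (9, -6)) = 17.8045
d((-5, 5), (8, 10)) = 13.9284
d((9, -6), (8, 10)) = 16.0312

Closest pair: (8, 6) and (8, 10) with distance 4.0

The closest pair is (8, 6) and (8, 10) with Euclidean distance 4.0. For 5 points, brute-force pairwise comparison is shown above. For large n, the divide-and-conquer algorithm (sort by x, recurse on halves, check the dividing strip) achieves O(n log n).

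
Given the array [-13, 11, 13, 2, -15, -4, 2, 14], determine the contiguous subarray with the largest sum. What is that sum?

Using Kadane's algorithm on [-13, 11, 13, 2, -15, -4, 2, 14]:

Scanning through the array:
Position 1 (value 11): max_ending_here = 11, max_so_far = 11
Position 2 (value 13): max_ending_here = 24, max_so_far = 24
Position 3 (value 2): max_ending_here = 26, max_so_far = 26
Position 4 (value -15): max_ending_here = 11, max_so_far = 26
Position 5 (value -4): max_ending_here = 7, max_so_far = 26
Position 6 (value 2): max_ending_here = 9, max_so_far = 26
Position 7 (value 14): max_ending_here = 23, max_so_far = 26

Maximum subarray: [11, 13, 2]
Maximum sum: 26

The maximum subarray is [11, 13, 2] with sum 26. This subarray runs from index 1 to index 3.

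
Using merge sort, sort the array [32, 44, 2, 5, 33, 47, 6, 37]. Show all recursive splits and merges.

Merge sort trace:

Split: [32, 44, 2, 5, 33, 47, 6, 37] -> [32, 44, 2, 5] and [33, 47, 6, 37]
  Split: [32, 44, 2, 5] -> [32, 44] and [2, 5]
    Split: [32, 44] -> [32] and [44]
    Merge: [32] + [44] -> [32, 44]
    Split: [2, 5] -> [2] and [5]
    Merge: [2] + [5] -> [2, 5]
  Merge: [32, 44] + [2, 5] -> [2, 5, 32, 44]
  Split: [33, 47, 6, 37] -> [33, 47] and [6, 37]
    Split: [33, 47] -> [33] and [47]
    Merge: [33] + [47] -> [33, 47]
    Split: [6, 37] -> [6] and [37]
    Merge: [6] + [37] -> [6, 37]
  Merge: [33, 47] + [6, 37] -> [6, 33, 37, 47]
Merge: [2, 5, 32, 44] + [6, 33, 37, 47] -> [2, 5, 6, 32, 33, 37, 44, 47]

Final sorted array: [2, 5, 6, 32, 33, 37, 44, 47]

The merge sort proceeds by recursively splitting the array and merging sorted halves.
After all merges, the sorted array is [2, 5, 6, 32, 33, 37, 44, 47].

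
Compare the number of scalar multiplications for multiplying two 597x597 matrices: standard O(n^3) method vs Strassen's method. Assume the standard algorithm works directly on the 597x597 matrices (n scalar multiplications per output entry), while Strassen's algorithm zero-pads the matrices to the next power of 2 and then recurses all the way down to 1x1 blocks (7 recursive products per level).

Matrix multiplication for 597x597 matrices:

Strassen's algorithm requires power-of-2 dimensions. Pad 597x597 to 1024x1024 (next power of 2).

Standard algorithm: 597^3 = 212776173 multiplications
Strassen's algorithm: 7^(log2(1024)) = 7^10 = 282475249 multiplications
Difference: 212776173 - 282475249 = -69699076 (Strassen uses MORE here due to padding overhead — for small or just-over-power-of-2 n, padding can outweigh the per-level savings)

Standard: 212776173 multiplications (597^3). Strassen: 282475249 multiplications (7^10, after padding to 1024x1024). Strassen reduces 8 recursive multiplications to 7 at each level.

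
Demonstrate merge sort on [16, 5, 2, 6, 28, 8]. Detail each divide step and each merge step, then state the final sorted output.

Merge sort trace:

Split: [16, 5, 2, 6, 28, 8] -> [16, 5, 2] and [6, 28, 8]
  Split: [16, 5, 2] -> [16] and [5, 2]
    Split: [5, 2] -> [5] and [2]
    Merge: [5] + [2] -> [2, 5]
  Merge: [16] + [2, 5] -> [2, 5, 16]
  Split: [6, 28, 8] -> [6] and [28, 8]
    Split: [28, 8] -> [28] and [8]
    Merge: [28] + [8] -> [8, 28]
  Merge: [6] + [8, 28] -> [6, 8, 28]
Merge: [2, 5, 16] + [6, 8, 28] -> [2, 5, 6, 8, 16, 28]

Final sorted array: [2, 5, 6, 8, 16, 28]

The merge sort proceeds by recursively splitting the array and merging sorted halves.
After all merges, the sorted array is [2, 5, 6, 8, 16, 28].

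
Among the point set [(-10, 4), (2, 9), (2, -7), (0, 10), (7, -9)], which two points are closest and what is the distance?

Computing all pairwise distances among 5 points:

d((-10, 4), (2, 9)) = 13.0
d((-10, 4), (2, -7)) = 16.2788
d((-10, 4), (0, 10)) = 11.6619
d((-10, 4), (7, -9)) = 21.4009
d((2, 9), (2, -7)) = 16.0
d((2, 9), (0, 10)) = 2.2361 <-- minimum
d((2, 9), (7, -9)) = 18.6815
d((2, -7), (0, 10)) = 17.1172
d((2, -7), (7, -9)) = 5.3852
d((0, 10), (7, -9)) = 20.2485

Closest pair: (2, 9) and (0, 10) with distance 2.2361

The closest pair is (2, 9) and (0, 10) with Euclidean distance 2.2361. For 5 points, brute-force pairwise comparison is shown above. For large n, the divide-and-conquer algorithm (sort by x, recurse on halves, check the dividing strip) achieves O(n log n).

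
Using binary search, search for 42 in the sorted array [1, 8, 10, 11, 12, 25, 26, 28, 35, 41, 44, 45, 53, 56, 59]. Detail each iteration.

Binary search for 42 in [1, 8, 10, 11, 12, 25, 26, 28, 35, 41, 44, 45, 53, 56, 59]:

lo=0, hi=14, mid=7, arr[mid]=28 -> 28 < 42, search right half
lo=8, hi=14, mid=11, arr[mid]=45 -> 45 > 42, search left half
lo=8, hi=10, mid=9, arr[mid]=41 -> 41 < 42, search right half
lo=10, hi=10, mid=10, arr[mid]=44 -> 44 > 42, search left half
lo=10 > hi=9, target 42 not found

Binary search determines that 42 is not in the array after 4 comparisons. The search space was exhausted without finding the target.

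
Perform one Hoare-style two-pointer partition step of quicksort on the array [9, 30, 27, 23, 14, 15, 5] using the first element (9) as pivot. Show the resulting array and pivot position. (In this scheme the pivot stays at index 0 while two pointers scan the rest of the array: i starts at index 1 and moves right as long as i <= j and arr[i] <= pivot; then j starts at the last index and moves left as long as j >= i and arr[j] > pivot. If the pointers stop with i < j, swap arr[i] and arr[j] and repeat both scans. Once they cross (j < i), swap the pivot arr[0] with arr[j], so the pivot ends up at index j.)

Hoare-style two-pointer partition with pivot = 9:

Initial array: [9, 30, 27, 23, 14, 15, 5]

Pointers start at i = 1, j = 6.
i stops at index 1 (arr[1]=30 > 9), j stops at index 6 (arr[6]=5 <= 9): swap arr[1] and arr[6], array becomes [9, 5, 27, 23, 14, 15, 30]
i ends at 2, j ends at 1: the pointers have crossed (j < i), so scanning stops.

Swap pivot arr[0] with arr[1] to place pivot at position 1: [5, 9, 27, 23, 14, 15, 30]
Pivot position: 1

After partitioning with pivot 9, the array becomes [5, 9, 27, 23, 14, 15, 30]. The pivot is placed at index 1. All elements to the left of the pivot are <= 9, and all elements to the right are > 9.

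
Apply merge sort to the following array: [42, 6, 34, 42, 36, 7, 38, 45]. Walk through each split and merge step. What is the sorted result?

Merge sort trace:

Split: [42, 6, 34, 42, 36, 7, 38, 45] -> [42, 6, 34, 42] and [36, 7, 38, 45]
  Split: [42, 6, 34, 42] -> [42, 6] and [34, 42]
    Split: [42, 6] -> [42] and [6]
    Merge: [42] + [6] -> [6, 42]
    Split: [34, 42] -> [34] and [42]
    Merge: [34] + [42] -> [34, 42]
  Merge: [6, 42] + [34, 42] -> [6, 34, 42, 42]
  Split: [36, 7, 38, 45] -> [36, 7] and [38, 45]
    Split: [36, 7] -> [36] and [7]
    Merge: [36] + [7] -> [7, 36]
    Split: [38, 45] -> [38] and [45]
    Merge: [38] + [45] -> [38, 45]
  Merge: [7, 36] + [38, 45] -> [7, 36, 38, 45]
Merge: [6, 34, 42, 42] + [7, 36, 38, 45] -> [6, 7, 34, 36, 38, 42, 42, 45]

Final sorted array: [6, 7, 34, 36, 38, 42, 42, 45]

The merge sort proceeds by recursively splitting the array and merging sorted halves.
After all merges, the sorted array is [6, 7, 34, 36, 38, 42, 42, 45].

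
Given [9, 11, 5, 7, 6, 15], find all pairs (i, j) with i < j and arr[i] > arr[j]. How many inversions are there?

Finding inversions in [9, 11, 5, 7, 6, 15]:

(0, 2): arr[0]=9 > arr[2]=5
(0, 3): arr[0]=9 > arr[3]=7
(0, 4): arr[0]=9 > arr[4]=6
(1, 2): arr[1]=11 > arr[2]=5
(1, 3): arr[1]=11 > arr[3]=7
(1, 4): arr[1]=11 > arr[4]=6
(3, 4): arr[3]=7 > arr[4]=6

Total inversions: 7

The array has 7 inversion(s): (0,2), (0,3), (0,4), (1,2), (1,3), (1,4), (3,4). Each pair (i,j) satisfies i < j and arr[i] > arr[j].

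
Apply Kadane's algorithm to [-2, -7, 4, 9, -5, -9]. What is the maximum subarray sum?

Using Kadane's algorithm on [-2, -7, 4, 9, -5, -9]:

Scanning through the array:
Position 1 (value -7): max_ending_here = -7, max_so_far = -2
Position 2 (value 4): max_ending_here = 4, max_so_far = 4
Position 3 (value 9): max_ending_here = 13, max_so_far = 13
Position 4 (value -5): max_ending_here = 8, max_so_far = 13
Position 5 (value -9): max_ending_here = -1, max_so_far = 13

Maximum subarray: [4, 9]
Maximum sum: 13

The maximum subarray is [4, 9] with sum 13. This subarray runs from index 2 to index 3.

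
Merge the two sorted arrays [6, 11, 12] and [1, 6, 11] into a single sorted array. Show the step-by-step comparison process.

Merging process:

Compare 6 vs 1: take 1 from right. Merged: [1]
Compare 6 vs 6: take 6 from left. Merged: [1, 6]
Compare 11 vs 6: take 6 from right. Merged: [1, 6, 6]
Compare 11 vs 11: take 11 from left. Merged: [1, 6, 6, 11]
Compare 12 vs 11: take 11 from right. Merged: [1, 6, 6, 11, 11]
Append remaining from left: [12]. Merged: [1, 6, 6, 11, 11, 12]

Final merged array: [1, 6, 6, 11, 11, 12]
Total comparisons: 5

The merged array is [1, 6, 6, 11, 11, 12], requiring 5 comparisons. The merge step runs in O(n) time where n is the total number of elements.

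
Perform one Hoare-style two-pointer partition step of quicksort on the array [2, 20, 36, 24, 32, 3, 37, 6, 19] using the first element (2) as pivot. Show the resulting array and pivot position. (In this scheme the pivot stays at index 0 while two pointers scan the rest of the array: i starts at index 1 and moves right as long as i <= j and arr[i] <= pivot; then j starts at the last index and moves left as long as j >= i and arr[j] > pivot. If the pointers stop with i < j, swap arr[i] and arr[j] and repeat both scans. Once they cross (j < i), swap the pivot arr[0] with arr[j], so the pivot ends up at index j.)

Hoare-style two-pointer partition with pivot = 2:

Initial array: [2, 20, 36, 24, 32, 3, 37, 6, 19]

Pointers start at i = 1, j = 8.
i ends at 1, j ends at 0: the pointers have crossed (j < i), so scanning stops.

j = 0, so swapping arr[0] with arr[j] leaves the pivot at position 0: [2, 20, 36, 24, 32, 3, 37, 6, 19]
Pivot position: 0

After partitioning with pivot 2, the array becomes [2, 20, 36, 24, 32, 3, 37, 6, 19]. The pivot is placed at index 0. All elements to the left of the pivot are <= 2, and all elements to the right are > 2.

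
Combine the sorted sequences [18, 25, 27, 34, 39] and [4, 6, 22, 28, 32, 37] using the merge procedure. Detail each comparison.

Merging process:

Compare 18 vs 4: take 4 from right. Merged: [4]
Compare 18 vs 6: take 6 from right. Merged: [4, 6]
Compare 18 vs 22: take 18 from left. Merged: [4, 6, 18]
Compare 25 vs 22: take 22 from right. Merged: [4, 6, 18, 22]
Compare 25 vs 28: take 25 from left. Merged: [4, 6, 18, 22, 25]
Compare 27 vs 28: take 27 from left. Merged: [4, 6, 18, 22, 25, 27]
Compare 34 vs 28: take 28 from right. Merged: [4, 6, 18, 22, 25, 27, 28]
Compare 34 vs 32: take 32 from right. Merged: [4, 6, 18, 22, 25, 27, 28, 32]
Compare 34 vs 37: take 34 from left. Merged: [4, 6, 18, 22, 25, 27, 28, 32, 34]
Compare 39 vs 37: take 37 from right. Merged: [4, 6, 18, 22, 25, 27, 28, 32, 34, 37]
Append remaining from left: [39]. Merged: [4, 6, 18, 22, 25, 27, 28, 32, 34, 37, 39]

Final merged array: [4, 6, 18, 22, 25, 27, 28, 32, 34, 37, 39]
Total comparisons: 10

The merged array is [4, 6, 18, 22, 25, 27, 28, 32, 34, 37, 39], requiring 10 comparisons. The merge step runs in O(n) time where n is the total number of elements.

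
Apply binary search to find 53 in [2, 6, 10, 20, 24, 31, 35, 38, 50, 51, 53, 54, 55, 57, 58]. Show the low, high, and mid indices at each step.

Binary search for 53 in [2, 6, 10, 20, 24, 31, 35, 38, 50, 51, 53, 54, 55, 57, 58]:

lo=0, hi=14, mid=7, arr[mid]=38 -> 38 < 53, search right half
lo=8, hi=14, mid=11, arr[mid]=54 -> 54 > 53, search left half
lo=8, hi=10, mid=9, arr[mid]=51 -> 51 < 53, search right half
lo=10, hi=10, mid=10, arr[mid]=53 -> Found target at index 10!

Binary search finds 53 at index 10 after 4 comparisons. The search repeatedly halves the search space by comparing with the middle element.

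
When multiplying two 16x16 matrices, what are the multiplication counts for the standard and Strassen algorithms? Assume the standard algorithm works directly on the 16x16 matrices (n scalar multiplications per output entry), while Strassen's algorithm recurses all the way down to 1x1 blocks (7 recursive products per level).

Matrix multiplication for 16x16 matrices:

Standard algorithm: 16^3 = 4096 multiplications
Strassen's algorithm: 7^(log2(16)) = 7^4 = 2401 multiplications
Savings: 4096 - 2401 = 1695 multiplications

Standard: 4096 multiplications (16^3). Strassen: 2401 multiplications (7^4). Strassen reduces 8 recursive multiplications to 7 at each level.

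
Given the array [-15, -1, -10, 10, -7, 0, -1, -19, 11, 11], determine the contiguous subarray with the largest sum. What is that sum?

Using Kadane's algorithm on [-15, -1, -10, 10, -7, 0, -1, -19, 11, 11]:

Scanning through the array:
Position 1 (value -1): max_ending_here = -1, max_so_far = -1
Position 2 (value -10): max_ending_here = -10, max_so_far = -1
Position 3 (value 10): max_ending_here = 10, max_so_far = 10
Position 4 (value -7): max_ending_here = 3, max_so_far = 10
Position 5 (value 0): max_ending_here = 3, max_so_far = 10
Position 6 (value -1): max_ending_here = 2, max_so_far = 10
Position 7 (value -19): max_ending_here = -17, max_so_far = 10
Position 8 (value 11): max_ending_here = 11, max_so_far = 11
Position 9 (value 11): max_ending_here = 22, max_so_far = 22

Maximum subarray: [11, 11]
Maximum sum: 22

The maximum subarray is [11, 11] with sum 22. This subarray runs from index 8 to index 9.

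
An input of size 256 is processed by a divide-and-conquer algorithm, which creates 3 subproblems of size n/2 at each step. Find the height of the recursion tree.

For divide and conquer with division factor 2:

Problem sizes at each level:
Level 0: 256
Level 1: 128
Level 2: 64
Level 3: 32
Level 4: 16
Level 5: 8
Level 6: 4
Level 7: 2
Level 8: 1

The root is level 0 and the size-1 base case is level 8 (the tree spans levels 0 through 8, i.e. 9 levels counting the root), so the depth is the number of divisions: log_2(256) = 8

The recursion tree depth is log_2(256) = 8. At each level, the problem size is divided by 2, so it takes 8 divisions to reduce to a base case of size 1. The algorithm makes 3 recursive calls at each level.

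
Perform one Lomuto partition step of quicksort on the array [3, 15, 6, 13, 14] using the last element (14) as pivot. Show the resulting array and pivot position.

Lomuto partition with pivot = 14:

Initial array: [3, 15, 6, 13, 14]

arr[0]=3 <= 14: swap with position 0, array becomes [3, 15, 6, 13, 14]
arr[1]=15 > 14: no swap
arr[2]=6 <= 14: swap with position 1, array becomes [3, 6, 15, 13, 14]
arr[3]=13 <= 14: swap with position 2, array becomes [3, 6, 13, 15, 14]

Place pivot at position 3: [3, 6, 13, 14, 15]
Pivot position: 3

After partitioning with pivot 14, the array becomes [3, 6, 13, 14, 15]. The pivot is placed at index 3. All elements to the left of the pivot are <= 14, and all elements to the right are > 14.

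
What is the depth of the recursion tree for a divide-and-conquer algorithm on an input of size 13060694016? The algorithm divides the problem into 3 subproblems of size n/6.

For divide and conquer with division factor 6:

Problem sizes at each level:
Level 0: 13060694016
Level 1: 2176782336
Level 2: 362797056
Level 3: 60466176
Level 4: 10077696
Level 5: 1679616
Level 6: 279936
Level 7: 46656
Level 8: 7776
Level 9: 1296
Level 10: 216
Level 11: 36
Level 12: 6
Level 13: 1

The root is level 0 and the size-1 base case is level 13 (the tree spans levels 0 through 13, i.e. 14 levels counting the root), so the depth is the number of divisions: log_6(13060694016) = 13

The recursion tree depth is log_6(13060694016) = 13. At each level, the problem size is divided by 6, so it takes 13 divisions to reduce to a base case of size 1. The algorithm makes 3 recursive calls at each level.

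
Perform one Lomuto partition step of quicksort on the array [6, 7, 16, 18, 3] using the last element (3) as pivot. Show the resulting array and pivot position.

Lomuto partition with pivot = 3:

Initial array: [6, 7, 16, 18, 3]

arr[0]=6 > 3: no swap
arr[1]=7 > 3: no swap
arr[2]=16 > 3: no swap
arr[3]=18 > 3: no swap

Place pivot at position 0: [3, 7, 16, 18, 6]
Pivot position: 0

After partitioning with pivot 3, the array becomes [3, 7, 16, 18, 6]. The pivot is placed at index 0. All elements to the left of the pivot are <= 3, and all elements to the right are > 3.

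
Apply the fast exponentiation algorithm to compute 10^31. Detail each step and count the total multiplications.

Computing 10^31 by squaring (build up from 10^1; each line after the first costs one multiplication):

10^1 = 10
10^2 = (10^1)^2 = 10^2 = 100
10^3 = 10 * 10^2 = 10 * 100 = 1000
10^6 = (10^3)^2 = 1000^2 = 1000000
10^7 = 10 * 10^6 = 10 * 1000000 = 10000000
10^14 = (10^7)^2 = 10000000^2 = 100000000000000
10^15 = 10 * 10^14 = 10 * 100000000000000 = 1000000000000000
10^30 = (10^15)^2 = 1000000000000000^2 = 1000000000000000000000000000000
10^31 = 10 * 10^30 = 10 * 1000000000000000000000000000000 = 10000000000000000000000000000000

Result: 10000000000000000000000000000000
Multiplications needed: 8 (8 lines after 10^1)

10^31 = 10000000000000000000000000000000. Using exponentiation by squaring, this requires 8 multiplications. The key idea: if the exponent is even, square the half-power; if odd, multiply by the base once.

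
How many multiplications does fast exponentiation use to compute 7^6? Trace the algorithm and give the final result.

Computing 7^6 by squaring (build up from 7^1; each line after the first costs one multiplication):

7^1 = 7
7^2 = (7^1)^2 = 7^2 = 49
7^3 = 7 * 7^2 = 7 * 49 = 343
7^6 = (7^3)^2 = 343^2 = 117649

Result: 117649
Multiplications needed: 3 (3 lines after 7^1)

7^6 = 117649. Using exponentiation by squaring, this requires 3 multiplications. The key idea: if the exponent is even, square the half-power; if odd, multiply by the base once.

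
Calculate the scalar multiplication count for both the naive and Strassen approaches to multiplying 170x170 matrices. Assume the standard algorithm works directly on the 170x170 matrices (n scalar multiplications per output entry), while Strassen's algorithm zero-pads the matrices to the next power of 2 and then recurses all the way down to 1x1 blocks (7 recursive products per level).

Matrix multiplication for 170x170 matrices:

Strassen's algorithm requires power-of-2 dimensions. Pad 170x170 to 256x256 (next power of 2).

Standard algorithm: 170^3 = 4913000 multiplications
Strassen's algorithm: 7^(log2(256)) = 7^8 = 5764801 multiplications
Difference: 4913000 - 5764801 = -851801 (Strassen uses MORE here due to padding overhead — for small or just-over-power-of-2 n, padding can outweigh the per-level savings)

Standard: 4913000 multiplications (170^3). Strassen: 5764801 multiplications (7^8, after padding to 256x256). Strassen reduces 8 recursive multiplications to 7 at each level.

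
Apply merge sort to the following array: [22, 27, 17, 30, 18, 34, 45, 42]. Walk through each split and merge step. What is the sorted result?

Merge sort trace:

Split: [22, 27, 17, 30, 18, 34, 45, 42] -> [22, 27, 17, 30] and [18, 34, 45, 42]
  Split: [22, 27, 17, 30] -> [22, 27] and [17, 30]
    Split: [22, 27] -> [22] and [27]
    Merge: [22] + [27] -> [22, 27]
    Split: [17, 30] -> [17] and [30]
    Merge: [17] + [30] -> [17, 30]
  Merge: [22, 27] + [17, 30] -> [17, 22, 27, 30]
  Split: [18, 34, 45, 42] -> [18, 34] and [45, 42]
    Split: [18, 34] -> [18] and [34]
    Merge: [18] + [34] -> [18, 34]
    Split: [45, 42] -> [45] and [42]
    Merge: [45] + [42] -> [42, 45]
  Merge: [18, 34] + [42, 45] -> [18, 34, 42, 45]
Merge: [17, 22, 27, 30] + [18, 34, 42, 45] -> [17, 18, 22, 27, 30, 34, 42, 45]

Final sorted array: [17, 18, 22, 27, 30, 34, 42, 45]

The merge sort proceeds by recursively splitting the array and merging sorted halves.
After all merges, the sorted array is [17, 18, 22, 27, 30, 34, 42, 45].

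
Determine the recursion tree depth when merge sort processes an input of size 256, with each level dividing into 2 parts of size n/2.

For divide and conquer with division factor 2:

Problem sizes at each level:
Level 0: 256
Level 1: 128
Level 2: 64
Level 3: 32
Level 4: 16
Level 5: 8
Level 6: 4
Level 7: 2
Level 8: 1

The root is level 0 and the size-1 base case is level 8 (the tree spans levels 0 through 8, i.e. 9 levels counting the root), so the depth is the number of divisions: log_2(256) = 8

The recursion tree depth is log_2(256) = 8. At each level, the problem size is divided by 2, so it takes 8 divisions to reduce to a base case of size 1. The algorithm makes 2 recursive calls at each level.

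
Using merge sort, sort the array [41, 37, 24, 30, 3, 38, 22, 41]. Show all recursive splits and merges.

Merge sort trace:

Split: [41, 37, 24, 30, 3, 38, 22, 41] -> [41, 37, 24, 30] and [3, 38, 22, 41]
  Split: [41, 37, 24, 30] -> [41, 37] and [24, 30]
    Split: [41, 37] -> [41] and [37]
    Merge: [41] + [37] -> [37, 41]
    Split: [24, 30] -> [24] and [30]
    Merge: [24] + [30] -> [24, 30]
  Merge: [37, 41] + [24, 30] -> [24, 30, 37, 41]
  Split: [3, 38, 22, 41] -> [3, 38] and [22, 41]
    Split: [3, 38] -> [3] and [38]
    Merge: [3] + [38] -> [3, 38]
    Split: [22, 41] -> [22] and [41]
    Merge: [22] + [41] -> [22, 41]
  Merge: [3, 38] + [22, 41] -> [3, 22, 38, 41]
Merge: [24, 30, 37, 41] + [3, 22, 38, 41] -> [3, 22, 24, 30, 37, 38, 41, 41]

Final sorted array: [3, 22, 24, 30, 37, 38, 41, 41]

The merge sort proceeds by recursively splitting the array and merging sorted halves.
After all merges, the sorted array is [3, 22, 24, 30, 37, 38, 41, 41].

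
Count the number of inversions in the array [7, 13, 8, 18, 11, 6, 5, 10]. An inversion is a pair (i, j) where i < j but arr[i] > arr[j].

Finding inversions in [7, 13, 8, 18, 11, 6, 5, 10]:

(0, 5): arr[0]=7 > arr[5]=6
(0, 6): arr[0]=7 > arr[6]=5
(1, 2): arr[1]=13 > arr[2]=8
(1, 4): arr[1]=13 > arr[4]=11
(1, 5): arr[1]=13 > arr[5]=6
(1, 6): arr[1]=13 > arr[6]=5
(1, 7): arr[1]=13 > arr[7]=10
(2, 5): arr[2]=8 > arr[5]=6
(2, 6): arr[2]=8 > arr[6]=5
(3, 4): arr[3]=18 > arr[4]=11
(3, 5): arr[3]=18 > arr[5]=6
(3, 6): arr[3]=18 > arr[6]=5
(3, 7): arr[3]=18 > arr[7]=10
(4, 5): arr[4]=11 > arr[5]=6
(4, 6): arr[4]=11 > arr[6]=5
(4, 7): arr[4]=11 > arr[7]=10
(5, 6): arr[5]=6 > arr[6]=5

Total inversions: 17

The array has 17 inversion(s): (0,5), (0,6), (1,2), (1,4), (1,5), (1,6), (1,7), (2,5), (2,6), (3,4), (3,5), (3,6), (3,7), (4,5), (4,6), (4,7), (5,6). Each pair (i,j) satisfies i < j and arr[i] > arr[j].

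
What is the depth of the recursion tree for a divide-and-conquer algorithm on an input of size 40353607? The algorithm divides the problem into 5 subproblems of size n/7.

For divide and conquer with division factor 7:

Problem sizes at each level:
Level 0: 40353607
Level 1: 5764801
Level 2: 823543
Level 3: 117649
Level 4: 16807
Level 5: 2401
Level 6: 343
Level 7: 49
Level 8: 7
Level 9: 1

The root is level 0 and the size-1 base case is level 9 (the tree spans levels 0 through 9, i.e. 10 levels counting the root), so the depth is the number of divisions: log_7(40353607) = 9

The recursion tree depth is log_7(40353607) = 9. At each level, the problem size is divided by 7, so it takes 9 divisions to reduce to a base case of size 1. The algorithm makes 5 recursive calls at each level.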